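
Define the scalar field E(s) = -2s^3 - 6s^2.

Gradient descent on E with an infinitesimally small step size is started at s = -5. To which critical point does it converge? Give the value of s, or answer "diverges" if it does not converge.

E'(s) = -6s(s + 2), so E'(-5) = -90.
Gradient descent moves in the -E' direction, i.e. s is increasing.
The nearest critical point in that direction is s = -2, where E'' = 12 > 0 (a local minimum). The iterate converges there.

-2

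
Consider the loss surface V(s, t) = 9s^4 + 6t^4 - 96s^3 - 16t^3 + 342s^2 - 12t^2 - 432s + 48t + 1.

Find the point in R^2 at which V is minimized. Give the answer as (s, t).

(1, -1)

V(s,t) separates as P(s) + Q(t) + 1, so its minimum is min P + min Q + 1.
P'(s) = 36(s - 4)(s - 3)(s - 1) vanishes at s ∈ {1, 3, 4}; Q'(t) = 24(t - 2)(t - 1)(t + 1) vanishes at t ∈ {-1, 1, 2}.
Local minima of P (where P''>0): P(1)=-177, P(4)=-96. Local minima of Q: Q(-1)=-38, Q(2)=16.
So the global minimum of V is P(1) + Q(-1) + 1 = -177 − 38 + 1 = -214, attained at (1, -1).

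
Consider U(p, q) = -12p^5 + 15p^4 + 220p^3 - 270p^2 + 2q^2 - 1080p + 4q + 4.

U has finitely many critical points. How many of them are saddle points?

2

U separates as a function of p plus a function of q, so ∇U=0 decouples.
∂U/∂p = -60(p - 3)(p - 2)(p + 1)(p + 3) = 0 at p ∈ {-3, -1, 2, 3}; ∂U/∂q = 4(q + 1) = 0 at q ∈ {-1}.
The Hessian is diagonal: diag(U_pp, U_qq). Second derivatives: U_pp(-3)=3600, U_pp(-1)=-1440, U_pp(2)=900, U_pp(3)=-1440; U_qq(-1)=4.
Saddle points occur where the two diagonal entries have opposite signs: (-1, -1), (3, -1). Count: 2.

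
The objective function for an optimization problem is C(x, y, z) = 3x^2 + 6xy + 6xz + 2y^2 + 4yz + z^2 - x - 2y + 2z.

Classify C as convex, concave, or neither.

C is quadratic, so its Hessian is the constant matrix H = [[6, 6, 6], [6, 4, 4], [6, 4, 2]].
Leading principal minors: 6, -12, 24.
Neither pattern holds ⇒ H is indefinite ⇒ neither convex nor concave.

neither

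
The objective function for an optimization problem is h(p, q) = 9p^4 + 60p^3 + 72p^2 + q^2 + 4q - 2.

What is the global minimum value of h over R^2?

h(p,q) separates as A(p) + B(q) − 2, so its minimum is min A + min B − 2.
A'(p) = 36p(p + 1)(p + 4) vanishes at p ∈ {-4, -1, 0}; B'(q) = 2q + 4 vanishes at q ∈ {-2}.
Local minima of A (where A''>0): A(-4)=-384, A(0)=0. Local minima of B: B(-2)=-4.
So the global minimum of h is A(-4) + B(-2) − 2 = -384 − 4 − 2 = -390, attained at (-4, -2).

-390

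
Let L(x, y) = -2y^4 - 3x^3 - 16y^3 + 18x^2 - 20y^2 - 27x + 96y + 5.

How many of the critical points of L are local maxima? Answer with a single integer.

L separates as a function of x plus a function of y, so ∇L=0 decouples.
∂L/∂x = -9(x - 3)(x - 1) = 0 at x ∈ {1, 3}; ∂L/∂y = -8(y - 1)(y + 3)(y + 4) = 0 at y ∈ {-4, -3, 1}.
The Hessian is diagonal: diag(L_xx, L_yy). Second derivatives: L_xx(1)=18, L_xx(3)=-18; L_yy(-4)=-40, L_yy(-3)=32, L_yy(1)=-160.
Local maxima occur where both diagonal entries negative: (3, -4), (3, 1). Count: 2.

2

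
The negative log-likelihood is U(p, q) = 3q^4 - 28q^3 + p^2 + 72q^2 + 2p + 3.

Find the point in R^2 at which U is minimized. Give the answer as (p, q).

U(p,q) separates as A(p) + B(q) + 3, so its minimum is min A + min B + 3.
A'(p) = 2p + 2 vanishes at p ∈ {-1}; B'(q) = 12q(q - 4)(q - 3) vanishes at q ∈ {0, 3, 4}.
Local minima of A (where A''>0): A(-1)=-1. Local minima of B: B(0)=0, B(4)=128.
So the global minimum of U is A(-1) + B(0) + 3 = -1 + 0 + 3 = 2, attained at (-1, 0).

(-1, 0)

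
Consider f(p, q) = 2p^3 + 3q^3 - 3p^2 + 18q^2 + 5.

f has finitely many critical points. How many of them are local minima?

1

f separates as a function of p plus a function of q, so ∇f=0 decouples.
∂f/∂p = 6p(p - 1) = 0 at p ∈ {0, 1}; ∂f/∂q = 9q(q + 4) = 0 at q ∈ {-4, 0}.
The Hessian is diagonal: diag(f_pp, f_qq). Second derivatives: f_pp(0)=-6, f_pp(1)=6; f_qq(-4)=-36, f_qq(0)=36.
Local minima occur where both diagonal entries positive: (1, 0). Count: 1.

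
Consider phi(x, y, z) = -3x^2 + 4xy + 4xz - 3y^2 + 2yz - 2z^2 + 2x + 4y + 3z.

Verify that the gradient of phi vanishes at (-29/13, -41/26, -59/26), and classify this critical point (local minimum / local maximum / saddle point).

∇phi = (-6x + 4y + 4z + 2, 4x - 6y + 2z + 4, 4x + 2y - 4z + 3); substituting (-29/13, -41/26, -59/26) gives ∇phi = (0, 0, 0), so (-29/13, -41/26, -59/26) is indeed a critical point.
The Hessian is constant: H = [[-6, 4, 4], [4, -6, 2], [4, 2, -4]].
Leading principal minors: Δ₁ = -6, Δ₂ = 20, Δ₃ = 104.
The minors fit neither the all-positive nor the alternating-sign pattern, so H is indefinite: a saddle point.

saddle point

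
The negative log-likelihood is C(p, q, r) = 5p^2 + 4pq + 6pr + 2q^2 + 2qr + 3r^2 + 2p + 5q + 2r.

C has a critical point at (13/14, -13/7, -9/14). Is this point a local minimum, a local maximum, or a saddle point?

local minimum

The Hessian is constant: H = [[10, 4, 6], [4, 4, 2], [6, 2, 6]].
Leading principal minors: Δ₁ = 10, Δ₂ = 24, Δ₃ = 56.
All leading minors are positive, so H is positive definite: a local minimum.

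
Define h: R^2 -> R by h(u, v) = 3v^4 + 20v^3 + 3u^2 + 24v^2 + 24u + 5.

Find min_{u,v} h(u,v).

-171

h(u,v) separates as P(u) + Q(v) + 5, so its minimum is min P + min Q + 5.
P'(u) = 6u + 24 vanishes at u ∈ {-4}; Q'(v) = 12v(v + 1)(v + 4) vanishes at v ∈ {-4, -1, 0}.
Local minima of P (where P''>0): P(-4)=-48. Local minima of Q: Q(-4)=-128, Q(0)=0.
So the global minimum of h is P(-4) + Q(-4) + 5 = -48 − 128 + 5 = -171, attained at (-4, -4).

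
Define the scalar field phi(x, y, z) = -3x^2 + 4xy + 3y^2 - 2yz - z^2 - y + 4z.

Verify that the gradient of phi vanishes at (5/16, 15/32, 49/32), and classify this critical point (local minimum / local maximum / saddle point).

∇phi = (-6x + 4y, 4x + 6y - 2z - 1, -2y - 2z + 4); substituting (5/16, 15/32, 49/32) gives ∇phi = (0, 0, 0), so (5/16, 15/32, 49/32) is indeed a critical point.
The Hessian is constant: H = [[-6, 4, 0], [4, 6, -2], [0, -2, -2]].
Leading principal minors: Δ₁ = -6, Δ₂ = -52, Δ₃ = 128.
The minors fit neither the all-positive nor the alternating-sign pattern, so H is indefinite: a saddle point.

saddle point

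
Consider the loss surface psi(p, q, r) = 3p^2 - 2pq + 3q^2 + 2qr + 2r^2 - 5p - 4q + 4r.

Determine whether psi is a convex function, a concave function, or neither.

psi is quadratic, so its Hessian is the constant matrix H = [[6, -2, 0], [-2, 6, 2], [0, 2, 4]].
Leading principal minors: 6, 32, 104.
All positive ⇒ H ≻ 0 ⇒ convex.

convex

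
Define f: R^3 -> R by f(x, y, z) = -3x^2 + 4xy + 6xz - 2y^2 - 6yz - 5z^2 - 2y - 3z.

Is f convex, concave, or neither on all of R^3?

concave

f is quadratic, so its Hessian is the constant matrix H = [[-6, 4, 6], [4, -4, -6], [6, -6, -10]].
Leading principal minors: -6, 8, -8.
Signs alternate −, +, − ⇒ H ≺ 0 ⇒ concave.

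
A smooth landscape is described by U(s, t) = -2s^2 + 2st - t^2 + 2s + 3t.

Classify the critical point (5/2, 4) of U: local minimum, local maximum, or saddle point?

The Hessian of U is constant: H = [[-4, 2], [2, -2]].
det(H) = (-4)·(-2) − 2² = 4.
det(H) > 0 and tr(H) = -6 < 0, so H is negative definite and the point is a local maximum.

local maximum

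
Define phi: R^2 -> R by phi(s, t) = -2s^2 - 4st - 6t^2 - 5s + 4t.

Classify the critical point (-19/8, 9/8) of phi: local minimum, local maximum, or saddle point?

The Hessian of phi is constant: H = [[-4, -4], [-4, -12]].
det(H) = (-4)·(-12) − (-4)² = 32.
det(H) > 0 and tr(H) = -16 < 0, so H is negative definite and the point is a local maximum.

local maximum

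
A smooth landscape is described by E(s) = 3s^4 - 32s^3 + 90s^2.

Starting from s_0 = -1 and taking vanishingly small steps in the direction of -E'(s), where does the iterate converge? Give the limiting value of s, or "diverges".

0

E'(s) = 12s(s - 5)(s - 3), so E'(-1) = -288.
Gradient descent moves in the -E' direction, i.e. s is increasing.
The nearest critical point in that direction is s = 0, where E'' = 180 > 0 (a local minimum). The iterate converges there.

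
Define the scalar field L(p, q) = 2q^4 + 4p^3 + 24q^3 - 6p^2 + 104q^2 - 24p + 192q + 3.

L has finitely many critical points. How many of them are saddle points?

3

L separates as a function of p plus a function of q, so ∇L=0 decouples.
∂L/∂p = 12(p - 2)(p + 1) = 0 at p ∈ {-1, 2}; ∂L/∂q = 8(q + 2)(q + 3)(q + 4) = 0 at q ∈ {-4, -3, -2}.
The Hessian is diagonal: diag(L_pp, L_qq). Second derivatives: L_pp(-1)=-36, L_pp(2)=36; L_qq(-4)=16, L_qq(-3)=-8, L_qq(-2)=16.
Saddle points occur where the two diagonal entries have opposite signs: (-1, -4), (-1, -2), (2, -3). Count: 3.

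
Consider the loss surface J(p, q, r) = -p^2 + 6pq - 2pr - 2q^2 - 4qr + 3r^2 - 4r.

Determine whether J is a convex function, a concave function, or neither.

J is quadratic, so its Hessian is the constant matrix H = [[-2, 6, -2], [6, -4, -4], [-2, -4, 6]].
Leading principal minors: -2, -28, -24.
Neither pattern holds ⇒ H is indefinite ⇒ neither convex nor concave.

neither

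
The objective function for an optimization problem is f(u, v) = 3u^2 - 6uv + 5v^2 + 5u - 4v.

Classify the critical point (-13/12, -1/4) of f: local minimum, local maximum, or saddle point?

The Hessian of f is constant: H = [[6, -6], [-6, 10]].
det(H) = 6·10 − (-6)² = 24.
det(H) > 0 and tr(H) = 16 > 0, so H is positive definite and the point is a local minimum.

local minimum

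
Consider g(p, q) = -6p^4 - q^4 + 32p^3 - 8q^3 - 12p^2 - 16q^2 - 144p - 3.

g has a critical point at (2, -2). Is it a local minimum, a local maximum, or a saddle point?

The mixed partial ∂²g/∂p∂q is 0, so the Hessian at any point is diag(g_pp, g_qq) = diag(24(-3p^2 + 8p - 1), -4(3q^2 + 12q + 8)).
At (2, -2): H = diag(72, 16).
Both eigenvalues are positive, so H is positive definite: a local minimum.

local minimum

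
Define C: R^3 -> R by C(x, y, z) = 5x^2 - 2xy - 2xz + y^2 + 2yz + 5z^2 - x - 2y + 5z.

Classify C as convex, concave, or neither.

C is quadratic, so its Hessian is the constant matrix H = [[10, -2, -2], [-2, 2, 2], [-2, 2, 10]].
Leading principal minors: 10, 16, 128.
All positive ⇒ H ≻ 0 ⇒ convex.

convex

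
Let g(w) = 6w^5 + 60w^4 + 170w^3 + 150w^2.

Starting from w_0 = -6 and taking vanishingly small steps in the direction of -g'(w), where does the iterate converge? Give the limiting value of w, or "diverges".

diverges

g'(w) = 30w(w + 1)(w + 2)(w + 5), so g'(-6) = 3600.
Gradient descent moves in the -g' direction, i.e. w is decreasing.
There is no critical point below w=-6, and g' keeps the same sign, so the iterate runs off to −∞.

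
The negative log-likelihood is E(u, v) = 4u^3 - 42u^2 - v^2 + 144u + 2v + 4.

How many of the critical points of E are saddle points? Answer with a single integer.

E separates as a function of u plus a function of v, so ∇E=0 decouples.
∂E/∂u = 12(u - 4)(u - 3) = 0 at u ∈ {3, 4}; ∂E/∂v = -2(v - 1) = 0 at v ∈ {1}.
The Hessian is diagonal: diag(E_uu, E_vv). Second derivatives: E_uu(3)=-12, E_uu(4)=12; E_vv(1)=-2.
Saddle points occur where the two diagonal entries have opposite signs: (4, 1). Count: 1.

1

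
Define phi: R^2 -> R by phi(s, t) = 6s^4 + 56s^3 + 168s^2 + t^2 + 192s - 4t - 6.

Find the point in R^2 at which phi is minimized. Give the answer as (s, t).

phi(s,t) separates as P(s) + Q(t) − 6, so its minimum is min P + min Q − 6.
P'(s) = 24(s + 1)(s + 2)(s + 4) vanishes at s ∈ {-4, -2, -1}; Q'(t) = 2(t - 2) vanishes at t ∈ {2}.
Local minima of P (where P''>0): P(-4)=-128, P(-1)=-74. Local minima of Q: Q(2)=-4.
So the global minimum of phi is P(-4) + Q(2) − 6 = -128 − 4 − 6 = -138, attained at (-4, 2).

(-4, 2)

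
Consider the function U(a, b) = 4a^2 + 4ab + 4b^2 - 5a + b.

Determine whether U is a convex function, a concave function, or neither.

convex

U is quadratic, so its Hessian is the constant matrix H = [[8, 4], [4, 8]].
det(H) = 48, tr(H) = 16.
det(H) > 0 and tr(H) > 0, so H is positive definite everywhere: convex.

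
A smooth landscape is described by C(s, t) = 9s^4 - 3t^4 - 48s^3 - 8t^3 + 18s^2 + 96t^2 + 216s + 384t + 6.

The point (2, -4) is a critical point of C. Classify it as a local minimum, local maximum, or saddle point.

local maximum

The mixed partial ∂²C/∂s∂t is 0, so the Hessian at any point is diag(C_ss, C_tt) = diag(36(3s^2 - 8s + 1), 12(-3t^2 - 4t + 16)).
At (2, -4): H = diag(-108, -192).
Both eigenvalues are negative, so H is negative definite: a local maximum.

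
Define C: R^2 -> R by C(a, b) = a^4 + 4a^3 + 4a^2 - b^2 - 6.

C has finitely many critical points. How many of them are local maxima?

1

C separates as a function of a plus a function of b, so ∇C=0 decouples.
∂C/∂a = 4a(a + 1)(a + 2) = 0 at a ∈ {-2, -1, 0}; ∂C/∂b = -2b = 0 at b ∈ {0}.
The Hessian is diagonal: diag(C_aa, C_bb). Second derivatives: C_aa(-2)=8, C_aa(-1)=-4, C_aa(0)=8; C_bb(0)=-2.
Local maxima occur where both diagonal entries negative: (-1, 0). Count: 1.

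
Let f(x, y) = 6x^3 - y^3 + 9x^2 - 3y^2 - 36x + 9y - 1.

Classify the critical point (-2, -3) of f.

saddle point

The mixed partial ∂²f/∂x∂y is 0, so the Hessian at any point is diag(f_xx, f_yy) = diag(18(2x + 1), -6(y + 1)).
At (-2, -3): H = diag(-54, 12).
The eigenvalues have opposite signs, so H is indefinite: a saddle point.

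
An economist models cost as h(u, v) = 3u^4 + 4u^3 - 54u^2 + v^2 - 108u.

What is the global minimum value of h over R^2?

-459

h(u,v) separates as P(u) + Q(v), so its minimum is min P + min Q.
P'(u) = 12(u - 3)(u + 1)(u + 3) vanishes at u ∈ {-3, -1, 3}; Q'(v) = 2v vanishes at v ∈ {0}.
Local minima of P (where P''>0): P(-3)=-27, P(3)=-459. Local minima of Q: Q(0)=0.
So the global minimum of h is P(3) + Q(0) = -459 + 0 = -459, attained at (3, 0).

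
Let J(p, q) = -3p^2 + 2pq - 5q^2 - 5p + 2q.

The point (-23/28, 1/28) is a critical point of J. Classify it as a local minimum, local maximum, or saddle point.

The Hessian of J is constant: H = [[-6, 2], [2, -10]].
det(H) = (-6)·(-10) − 2² = 56.
det(H) > 0 and tr(H) = -16 < 0, so H is negative definite and the point is a local maximum.

local maximum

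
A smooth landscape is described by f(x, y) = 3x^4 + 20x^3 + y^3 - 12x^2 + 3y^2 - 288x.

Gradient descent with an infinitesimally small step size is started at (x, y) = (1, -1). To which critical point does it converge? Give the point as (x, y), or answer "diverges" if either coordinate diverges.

f is separable, so gradient descent decouples: x follows -∂f/∂x, y follows -∂f/∂y.
∂f/∂x = 12(x - 2)(x + 3)(x + 4); at x=1 this is -240, so x increases.
∂f/∂y = 3y(y + 2); at y=-1 this is -3, so y increases.
x converges to its nearest critical value 2 (a local min of the x-part); y converges to 0. The iterate converges to (2, 0).

(2, 0)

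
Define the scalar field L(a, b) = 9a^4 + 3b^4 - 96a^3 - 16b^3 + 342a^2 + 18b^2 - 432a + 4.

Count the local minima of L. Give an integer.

L separates as a function of a plus a function of b, so ∇L=0 decouples.
∂L/∂a = 36(a - 4)(a - 3)(a - 1) = 0 at a ∈ {1, 3, 4}; ∂L/∂b = 12b(b - 3)(b - 1) = 0 at b ∈ {0, 1, 3}.
The Hessian is diagonal: diag(L_aa, L_bb). Second derivatives: L_aa(1)=216, L_aa(3)=-72, L_aa(4)=108; L_bb(0)=36, L_bb(1)=-24, L_bb(3)=72.
Local minima occur where both diagonal entries positive: (1, 0), (1, 3), (4, 0), (4, 3). Count: 4.

4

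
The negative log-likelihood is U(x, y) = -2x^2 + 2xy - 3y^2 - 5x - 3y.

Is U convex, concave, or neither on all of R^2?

concave

U is quadratic, so its Hessian is the constant matrix H = [[-4, 2], [2, -6]].
det(H) = 20, tr(H) = -10.
det(H) > 0 and tr(H) < 0, so H is negative definite everywhere: concave.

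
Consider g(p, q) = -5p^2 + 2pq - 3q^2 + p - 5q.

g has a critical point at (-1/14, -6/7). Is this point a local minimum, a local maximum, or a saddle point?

local maximum

The Hessian of g is constant: H = [[-10, 2], [2, -6]].
det(H) = (-10)·(-6) − 2² = 56.
det(H) > 0 and tr(H) = -16 < 0, so H is negative definite and the point is a local maximum.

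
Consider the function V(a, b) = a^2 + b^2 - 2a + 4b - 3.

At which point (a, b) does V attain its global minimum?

(1, -2)

V(a,b) separates as P(a) + Q(b) − 3, so its minimum is min P + min Q − 3.
P'(a) = 2a - 2 vanishes at a ∈ {1}; Q'(b) = 2b + 4 vanishes at b ∈ {-2}.
Local minima of P (where P''>0): P(1)=-1. Local minima of Q: Q(-2)=-4.
So the global minimum of V is P(1) + Q(-2) − 3 = -1 − 4 − 3 = -8, attained at (1, -2).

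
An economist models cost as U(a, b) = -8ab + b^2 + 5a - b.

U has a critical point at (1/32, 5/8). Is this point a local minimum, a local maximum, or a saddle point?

saddle point

The Hessian of U is constant: H = [[0, -8], [-8, 2]].
det(H) = 0·2 − (-8)² = -64.
Since det(H) < 0, H is indefinite and the critical point is a saddle point.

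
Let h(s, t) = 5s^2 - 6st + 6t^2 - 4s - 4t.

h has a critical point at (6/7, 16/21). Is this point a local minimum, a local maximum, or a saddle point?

The Hessian of h is constant: H = [[10, -6], [-6, 12]].
det(H) = 10·12 − (-6)² = 84.
det(H) > 0 and tr(H) = 22 > 0, so H is positive definite and the point is a local minimum.

local minimum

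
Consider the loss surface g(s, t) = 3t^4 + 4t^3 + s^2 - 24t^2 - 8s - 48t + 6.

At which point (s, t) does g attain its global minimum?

g(s,t) separates as P(s) + Q(t) + 6, so its minimum is min P + min Q + 6.
P'(s) = 2s - 8 vanishes at s ∈ {4}; Q'(t) = 12(t - 2)(t + 1)(t + 2) vanishes at t ∈ {-2, -1, 2}.
Local minima of P (where P''>0): P(4)=-16. Local minima of Q: Q(-2)=16, Q(2)=-112.
So the global minimum of g is P(4) + Q(2) + 6 = -16 − 112 + 6 = -122, attained at (4, 2).

(4, 2)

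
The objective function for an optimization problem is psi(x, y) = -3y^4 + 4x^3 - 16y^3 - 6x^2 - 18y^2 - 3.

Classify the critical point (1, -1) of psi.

The mixed partial ∂²psi/∂x∂y is 0, so the Hessian at any point is diag(psi_xx, psi_yy) = diag(12(2x - 1), -12(3y^2 + 8y + 3)).
At (1, -1): H = diag(12, 24).
Both eigenvalues are positive, so H is positive definite: a local minimum.

local minimum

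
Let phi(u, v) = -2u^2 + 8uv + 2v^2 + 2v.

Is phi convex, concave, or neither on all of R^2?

neither

phi is quadratic, so its Hessian is the constant matrix H = [[-4, 8], [8, 4]].
det(H) = -80, tr(H) = 0.
det(H) < 0, so H is indefinite: neither convex nor concave.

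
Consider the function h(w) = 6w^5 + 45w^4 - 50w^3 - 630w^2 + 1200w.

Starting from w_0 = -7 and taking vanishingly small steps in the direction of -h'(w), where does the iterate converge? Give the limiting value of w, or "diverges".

h'(w) = 30(w - 2)(w - 1)(w + 4)(w + 5), so h'(-7) = 12960.
Gradient descent moves in the -h' direction, i.e. w is decreasing.
There is no critical point below w=-7, and h' keeps the same sign, so the iterate runs off to −∞.

diverges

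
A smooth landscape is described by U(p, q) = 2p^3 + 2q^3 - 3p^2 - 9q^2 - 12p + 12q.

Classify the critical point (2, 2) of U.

The mixed partial ∂²U/∂p∂q is 0, so the Hessian at any point is diag(U_pp, U_qq) = diag(6(2p - 1), 6(2q - 3)).
At (2, 2): H = diag(18, 6).
Both eigenvalues are positive, so H is positive definite: a local minimum.

local minimum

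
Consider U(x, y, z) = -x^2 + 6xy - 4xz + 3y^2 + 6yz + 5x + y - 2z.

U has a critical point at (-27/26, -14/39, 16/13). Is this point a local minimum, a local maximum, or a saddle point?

The Hessian is constant: H = [[-2, 6, -4], [6, 6, 6], [-4, 6, 0]].
Leading principal minors: Δ₁ = -2, Δ₂ = -48, Δ₃ = -312.
The minors fit neither the all-positive nor the alternating-sign pattern, so H is indefinite: a saddle point.

saddle point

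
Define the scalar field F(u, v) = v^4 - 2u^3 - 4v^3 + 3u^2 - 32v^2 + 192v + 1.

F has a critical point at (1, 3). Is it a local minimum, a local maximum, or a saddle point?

local maximum

The mixed partial ∂²F/∂u∂v is 0, so the Hessian at any point is diag(F_uu, F_vv) = diag(6(-2u + 1), 4(3v^2 - 6v - 16)).
At (1, 3): H = diag(-6, -28).
Both eigenvalues are negative, so H is negative definite: a local maximum.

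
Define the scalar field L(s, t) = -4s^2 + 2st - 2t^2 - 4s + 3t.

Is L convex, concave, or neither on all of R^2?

concave

L is quadratic, so its Hessian is the constant matrix H = [[-8, 2], [2, -4]].
det(H) = 28, tr(H) = -12.
det(H) > 0 and tr(H) < 0, so H is negative definite everywhere: concave.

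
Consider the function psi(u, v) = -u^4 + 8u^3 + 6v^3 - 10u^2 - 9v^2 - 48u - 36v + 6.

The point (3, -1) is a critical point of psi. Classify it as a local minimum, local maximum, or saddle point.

saddle point

The mixed partial ∂²psi/∂u∂v is 0, so the Hessian at any point is diag(psi_uu, psi_vv) = diag(4(-3u^2 + 12u - 5), 18(2v - 1)).
At (3, -1): H = diag(16, -54).
The eigenvalues have opposite signs, so H is indefinite: a saddle point.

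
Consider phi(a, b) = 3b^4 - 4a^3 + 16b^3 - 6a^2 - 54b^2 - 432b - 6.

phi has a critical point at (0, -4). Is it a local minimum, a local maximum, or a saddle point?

The mixed partial ∂²phi/∂a∂b is 0, so the Hessian at any point is diag(phi_aa, phi_bb) = diag(-12(2a + 1), 12(3b^2 + 8b - 9)).
At (0, -4): H = diag(-12, 84).
The eigenvalues have opposite signs, so H is indefinite: a saddle point.

saddle point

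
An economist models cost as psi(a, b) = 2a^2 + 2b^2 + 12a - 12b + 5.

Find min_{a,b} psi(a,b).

-31

psi(a,b) separates as P(a) + Q(b) + 5, so its minimum is min P + min Q + 5.
P'(a) = 4a + 12 vanishes at a ∈ {-3}; Q'(b) = 4b - 12 vanishes at b ∈ {3}.
Local minima of P (where P''>0): P(-3)=-18. Local minima of Q: Q(3)=-18.
So the global minimum of psi is P(-3) + Q(3) + 5 = -18 − 18 + 5 = -31, attained at (-3, 3).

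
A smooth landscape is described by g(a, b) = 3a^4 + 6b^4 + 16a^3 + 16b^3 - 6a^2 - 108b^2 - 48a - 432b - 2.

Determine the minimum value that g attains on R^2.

-1512

g(a,b) separates as P(a) + Q(b) − 2, so its minimum is min P + min Q − 2.
P'(a) = 12(a - 1)(a + 1)(a + 4) vanishes at a ∈ {-4, -1, 1}; Q'(b) = 24(b - 3)(b + 2)(b + 3) vanishes at b ∈ {-3, -2, 3}.
Local minima of P (where P''>0): P(-4)=-160, P(1)=-35. Local minima of Q: Q(-3)=378, Q(3)=-1350.
So the global minimum of g is P(-4) + Q(3) − 2 = -160 − 1350 − 2 = -1512, attained at (-4, 3).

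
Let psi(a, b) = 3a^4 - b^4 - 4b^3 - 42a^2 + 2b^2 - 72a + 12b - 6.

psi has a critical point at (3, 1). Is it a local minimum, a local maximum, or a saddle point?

saddle point

The mixed partial ∂²psi/∂a∂b is 0, so the Hessian at any point is diag(psi_aa, psi_bb) = diag(12(3a^2 - 7), 4(-3b^2 - 6b + 1)).
At (3, 1): H = diag(240, -32).
The eigenvalues have opposite signs, so H is indefinite: a saddle point.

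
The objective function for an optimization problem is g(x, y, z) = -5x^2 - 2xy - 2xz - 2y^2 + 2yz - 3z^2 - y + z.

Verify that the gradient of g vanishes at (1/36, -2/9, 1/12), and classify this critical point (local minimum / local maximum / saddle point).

∇g = (-10x - 2y - 2z, -2x - 4y + 2z - 1, -2x + 2y - 6z + 1); substituting (1/36, -2/9, 1/12) gives ∇g = (0, 0, 0), so (1/36, -2/9, 1/12) is indeed a critical point.
The Hessian is constant: H = [[-10, -2, -2], [-2, -4, 2], [-2, 2, -6]].
Leading principal minors: Δ₁ = -10, Δ₂ = 36, Δ₃ = -144.
The minors alternate sign starting negative (−, +, −), so H is negative definite: a local maximum.

local maximum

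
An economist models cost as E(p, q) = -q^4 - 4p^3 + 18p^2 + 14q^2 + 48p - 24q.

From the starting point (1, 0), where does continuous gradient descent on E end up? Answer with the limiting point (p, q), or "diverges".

E is separable, so gradient descent decouples: p follows -∂E/∂p, q follows -∂E/∂q.
∂E/∂p = -12(p - 4)(p + 1); at p=1 this is 72, so p decreases.
∂E/∂q = -4(q - 2)(q - 1)(q + 3); at q=0 this is -24, so q increases.
p converges to its nearest critical value -1 (a local min of the p-part); q converges to 1. The iterate converges to (-1, 1).

(-1, 1)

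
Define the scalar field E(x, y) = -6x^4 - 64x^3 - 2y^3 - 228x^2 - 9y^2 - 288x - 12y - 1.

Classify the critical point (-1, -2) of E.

saddle point

The mixed partial ∂²E/∂x∂y is 0, so the Hessian at any point is diag(E_xx, E_yy) = diag(-24(3x^2 + 16x + 19), -6(2y + 3)).
At (-1, -2): H = diag(-144, 6).
The eigenvalues have opposite signs, so H is indefinite: a saddle point.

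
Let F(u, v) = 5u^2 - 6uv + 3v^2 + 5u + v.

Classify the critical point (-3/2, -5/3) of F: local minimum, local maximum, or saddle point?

local minimum

The Hessian of F is constant: H = [[10, -6], [-6, 6]].
det(H) = 10·6 − (-6)² = 24.
det(H) > 0 and tr(H) = 16 > 0, so H is positive definite and the point is a local minimum.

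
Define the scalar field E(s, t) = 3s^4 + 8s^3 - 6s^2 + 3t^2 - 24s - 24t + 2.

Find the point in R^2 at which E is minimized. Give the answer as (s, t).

E(s,t) separates as P(s) + Q(t) + 2, so its minimum is min P + min Q + 2.
P'(s) = 12(s - 1)(s + 1)(s + 2) vanishes at s ∈ {-2, -1, 1}; Q'(t) = 6(t - 4) vanishes at t ∈ {4}.
Local minima of P (where P''>0): P(-2)=8, P(1)=-19. Local minima of Q: Q(4)=-48.
So the global minimum of E is P(1) + Q(4) + 2 = -19 − 48 + 2 = -65, attained at (1, 4).

(1, 4)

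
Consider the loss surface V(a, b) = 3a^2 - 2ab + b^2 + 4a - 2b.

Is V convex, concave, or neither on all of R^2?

V is quadratic, so its Hessian is the constant matrix H = [[6, -2], [-2, 2]].
det(H) = 8, tr(H) = 8.
det(H) > 0 and tr(H) > 0, so H is positive definite everywhere: convex.

convex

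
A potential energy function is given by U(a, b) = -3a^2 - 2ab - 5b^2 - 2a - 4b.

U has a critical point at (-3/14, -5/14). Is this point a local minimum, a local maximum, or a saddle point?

local maximum

The Hessian of U is constant: H = [[-6, -2], [-2, -10]].
det(H) = (-6)·(-10) − (-2)² = 56.
det(H) > 0 and tr(H) = -16 < 0, so H is negative definite and the point is a local maximum.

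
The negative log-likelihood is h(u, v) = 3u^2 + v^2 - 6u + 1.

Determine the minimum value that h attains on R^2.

h(u,v) separates as P(u) + Q(v) + 1, so its minimum is min P + min Q + 1.
P'(u) = 6u - 6 vanishes at u ∈ {1}; Q'(v) = 2v vanishes at v ∈ {0}.
Local minima of P (where P''>0): P(1)=-3. Local minima of Q: Q(0)=0.
So the global minimum of h is P(1) + Q(0) + 1 = -3 + 0 + 1 = -2, attained at (1, 0).

-2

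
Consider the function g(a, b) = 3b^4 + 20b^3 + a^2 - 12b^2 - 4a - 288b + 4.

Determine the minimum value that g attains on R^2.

-416

g(a,b) separates as P(a) + Q(b) + 4, so its minimum is min P + min Q + 4.
P'(a) = 2a - 4 vanishes at a ∈ {2}; Q'(b) = 12(b - 2)(b + 3)(b + 4) vanishes at b ∈ {-4, -3, 2}.
Local minima of P (where P''>0): P(2)=-4. Local minima of Q: Q(-4)=448, Q(2)=-416.
So the global minimum of g is P(2) + Q(2) + 4 = -4 − 416 + 4 = -416, attained at (2, 2).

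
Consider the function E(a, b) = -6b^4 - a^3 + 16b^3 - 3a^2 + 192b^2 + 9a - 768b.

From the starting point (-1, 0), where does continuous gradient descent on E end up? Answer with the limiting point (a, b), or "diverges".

E is separable, so gradient descent decouples: a follows -∂E/∂a, b follows -∂E/∂b.
∂E/∂a = -3(a - 1)(a + 3); at a=-1 this is 12, so a decreases.
∂E/∂b = -24(b - 4)(b - 2)(b + 4); at b=0 this is -768, so b increases.
a converges to its nearest critical value -3 (a local min of the a-part); b converges to 2. The iterate converges to (-3, 2).

(-3, 2)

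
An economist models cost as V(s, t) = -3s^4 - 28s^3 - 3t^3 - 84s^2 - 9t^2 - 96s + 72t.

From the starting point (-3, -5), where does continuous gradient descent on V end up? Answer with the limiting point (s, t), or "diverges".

V is separable, so gradient descent decouples: s follows -∂V/∂s, t follows -∂V/∂t.
∂V/∂s = -12(s + 1)(s + 2)(s + 4); at s=-3 this is -24, so s increases.
∂V/∂t = -9(t - 2)(t + 4); at t=-5 this is -63, so t increases.
s converges to its nearest critical value -2 (a local min of the s-part); t converges to -4. The iterate converges to (-2, -4).

(-2, -4)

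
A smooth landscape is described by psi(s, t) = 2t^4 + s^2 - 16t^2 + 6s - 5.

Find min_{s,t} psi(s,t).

-46

psi(s,t) separates as P(s) + Q(t) − 5, so its minimum is min P + min Q − 5.
P'(s) = 2s + 6 vanishes at s ∈ {-3}; Q'(t) = 8t(t - 2)(t + 2) vanishes at t ∈ {-2, 0, 2}.
Local minima of P (where P''>0): P(-3)=-9. Local minima of Q: Q(-2)=-32, Q(2)=-32.
So the global minimum of psi is P(-3) + Q(-2) − 5 = -9 − 32 − 5 = -46, attained at (-3, -2).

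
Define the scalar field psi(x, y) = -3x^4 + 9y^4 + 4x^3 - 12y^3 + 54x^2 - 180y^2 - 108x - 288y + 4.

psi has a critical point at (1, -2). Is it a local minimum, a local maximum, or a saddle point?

local minimum

The mixed partial ∂²psi/∂x∂y is 0, so the Hessian at any point is diag(psi_xx, psi_yy) = diag(12(-3x^2 + 2x + 9), 36(3y^2 - 2y - 10)).
At (1, -2): H = diag(96, 216).
Both eigenvalues are positive, so H is positive definite: a local minimum.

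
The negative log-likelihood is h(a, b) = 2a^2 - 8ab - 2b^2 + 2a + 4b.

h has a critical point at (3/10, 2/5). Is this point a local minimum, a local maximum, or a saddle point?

The Hessian of h is constant: H = [[4, -8], [-8, -4]].
det(H) = 4·(-4) − (-8)² = -80.
Since det(H) < 0, H is indefinite and the critical point is a saddle point.

saddle point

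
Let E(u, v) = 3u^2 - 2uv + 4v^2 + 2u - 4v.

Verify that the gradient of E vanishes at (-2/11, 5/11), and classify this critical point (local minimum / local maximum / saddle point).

local minimum

∇E = (6u - 2v + 2, -2u + 8v - 4); substituting (-2/11, 5/11) gives ∇E = (0, 0), so (-2/11, 5/11) is indeed a critical point.
The Hessian of E is constant: H = [[6, -2], [-2, 8]].
det(H) = 6·8 − (-2)² = 44.
det(H) > 0 and tr(H) = 14 > 0, so H is positive definite and the point is a local minimum.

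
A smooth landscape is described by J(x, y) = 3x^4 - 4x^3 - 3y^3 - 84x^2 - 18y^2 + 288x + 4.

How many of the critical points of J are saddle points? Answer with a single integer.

3

J separates as a function of x plus a function of y, so ∇J=0 decouples.
∂J/∂x = 12(x - 3)(x - 2)(x + 4) = 0 at x ∈ {-4, 2, 3}; ∂J/∂y = -9y(y + 4) = 0 at y ∈ {-4, 0}.
The Hessian is diagonal: diag(J_xx, J_yy). Second derivatives: J_xx(-4)=504, J_xx(2)=-72, J_xx(3)=84; J_yy(-4)=36, J_yy(0)=-36.
Saddle points occur where the two diagonal entries have opposite signs: (-4, 0), (2, -4), (3, 0). Count: 3.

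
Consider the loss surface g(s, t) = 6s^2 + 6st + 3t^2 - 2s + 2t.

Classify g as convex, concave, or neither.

g is quadratic, so its Hessian is the constant matrix H = [[12, 6], [6, 6]].
det(H) = 36, tr(H) = 18.
det(H) > 0 and tr(H) > 0, so H is positive definite everywhere: convex.

convex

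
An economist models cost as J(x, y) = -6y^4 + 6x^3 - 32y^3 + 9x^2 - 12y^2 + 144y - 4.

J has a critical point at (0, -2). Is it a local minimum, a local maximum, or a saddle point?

local minimum

The mixed partial ∂²J/∂x∂y is 0, so the Hessian at any point is diag(J_xx, J_yy) = diag(18(2x + 1), -24(3y^2 + 8y + 1)).
At (0, -2): H = diag(18, 72).
Both eigenvalues are positive, so H is positive definite: a local minimum.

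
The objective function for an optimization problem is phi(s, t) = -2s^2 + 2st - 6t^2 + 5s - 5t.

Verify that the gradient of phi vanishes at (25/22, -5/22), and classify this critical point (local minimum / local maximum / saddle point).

local maximum

∇phi = (-4s + 2t + 5, 2s - 12t - 5); substituting (25/22, -5/22) gives ∇phi = (0, 0), so (25/22, -5/22) is indeed a critical point.
The Hessian of phi is constant: H = [[-4, 2], [2, -12]].
det(H) = (-4)·(-12) − 2² = 44.
det(H) > 0 and tr(H) = -16 < 0, so H is negative definite and the point is a local maximum.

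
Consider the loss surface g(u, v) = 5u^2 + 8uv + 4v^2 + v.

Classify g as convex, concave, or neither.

convex

g is quadratic, so its Hessian is the constant matrix H = [[10, 8], [8, 8]].
det(H) = 16, tr(H) = 18.
det(H) > 0 and tr(H) > 0, so H is positive definite everywhere: convex.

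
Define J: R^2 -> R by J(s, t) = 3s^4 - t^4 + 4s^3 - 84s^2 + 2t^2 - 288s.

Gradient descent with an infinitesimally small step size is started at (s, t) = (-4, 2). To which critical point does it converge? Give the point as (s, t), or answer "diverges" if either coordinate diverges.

J is separable, so gradient descent decouples: s follows -∂J/∂s, t follows -∂J/∂t.
∂J/∂s = 12(s - 4)(s + 2)(s + 3); at s=-4 this is -192, so s increases.
∂J/∂t = -4t(t - 1)(t + 1); at t=2 this is -24, so t increases.
The t-coordinate has no critical point in that direction and runs off to infinity.

diverges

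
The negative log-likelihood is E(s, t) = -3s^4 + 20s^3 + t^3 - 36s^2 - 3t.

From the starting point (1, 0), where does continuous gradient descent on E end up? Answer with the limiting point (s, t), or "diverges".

(2, 1)

E is separable, so gradient descent decouples: s follows -∂E/∂s, t follows -∂E/∂t.
∂E/∂s = -12s(s - 3)(s - 2); at s=1 this is -24, so s increases.
∂E/∂t = 3(t - 1)(t + 1); at t=0 this is -3, so t increases.
s converges to its nearest critical value 2 (a local min of the s-part); t converges to 1. The iterate converges to (2, 1).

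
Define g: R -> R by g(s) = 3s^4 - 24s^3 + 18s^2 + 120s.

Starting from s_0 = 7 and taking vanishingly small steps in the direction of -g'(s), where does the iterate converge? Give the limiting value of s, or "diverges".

g'(s) = 12(s - 5)(s - 2)(s + 1), so g'(7) = 960.
Gradient descent moves in the -g' direction, i.e. s is decreasing.
The nearest critical point in that direction is s = 5, where g'' = 216 > 0 (a local minimum). The iterate converges there.

5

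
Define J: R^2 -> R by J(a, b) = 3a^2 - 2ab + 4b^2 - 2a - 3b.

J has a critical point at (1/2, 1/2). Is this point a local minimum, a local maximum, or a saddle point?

local minimum

The Hessian of J is constant: H = [[6, -2], [-2, 8]].
det(H) = 6·8 − (-2)² = 44.
det(H) > 0 and tr(H) = 14 > 0, so H is positive definite and the point is a local minimum.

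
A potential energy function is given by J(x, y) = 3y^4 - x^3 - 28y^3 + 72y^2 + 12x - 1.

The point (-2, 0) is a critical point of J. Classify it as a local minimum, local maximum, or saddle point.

local minimum

The mixed partial ∂²J/∂x∂y is 0, so the Hessian at any point is diag(J_xx, J_yy) = diag(-6x, 12(3y^2 - 14y + 12)).
At (-2, 0): H = diag(12, 144).
Both eigenvalues are positive, so H is positive definite: a local minimum.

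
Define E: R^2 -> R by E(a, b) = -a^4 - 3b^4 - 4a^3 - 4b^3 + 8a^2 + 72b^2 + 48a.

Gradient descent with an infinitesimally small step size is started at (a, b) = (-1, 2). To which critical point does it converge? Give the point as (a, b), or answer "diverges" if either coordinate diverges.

E is separable, so gradient descent decouples: a follows -∂E/∂a, b follows -∂E/∂b.
∂E/∂a = -4(a - 2)(a + 2)(a + 3); at a=-1 this is 24, so a decreases.
∂E/∂b = -12b(b - 3)(b + 4); at b=2 this is 144, so b decreases.
a converges to its nearest critical value -2 (a local min of the a-part); b converges to 0. The iterate converges to (-2, 0).

(-2, 0)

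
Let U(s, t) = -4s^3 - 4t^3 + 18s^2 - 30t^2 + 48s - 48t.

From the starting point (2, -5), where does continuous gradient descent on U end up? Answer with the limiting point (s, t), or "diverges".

(-1, -4)

U is separable, so gradient descent decouples: s follows -∂U/∂s, t follows -∂U/∂t.
∂U/∂s = -12(s - 4)(s + 1); at s=2 this is 72, so s decreases.
∂U/∂t = -12(t + 1)(t + 4); at t=-5 this is -48, so t increases.
s converges to its nearest critical value -1 (a local min of the s-part); t converges to -4. The iterate converges to (-1, -4).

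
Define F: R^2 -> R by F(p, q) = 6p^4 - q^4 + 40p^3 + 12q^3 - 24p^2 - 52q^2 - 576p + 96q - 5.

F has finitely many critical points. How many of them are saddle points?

5

F separates as a function of p plus a function of q, so ∇F=0 decouples.
∂F/∂p = 24(p - 2)(p + 3)(p + 4) = 0 at p ∈ {-4, -3, 2}; ∂F/∂q = -4(q - 4)(q - 3)(q - 2) = 0 at q ∈ {2, 3, 4}.
The Hessian is diagonal: diag(F_pp, F_qq). Second derivatives: F_pp(-4)=144, F_pp(-3)=-120, F_pp(2)=720; F_qq(2)=-8, F_qq(3)=4, F_qq(4)=-8.
Saddle points occur where the two diagonal entries have opposite signs: (-4, 2), (-4, 4), (-3, 3), (2, 2), (2, 4). Count: 5.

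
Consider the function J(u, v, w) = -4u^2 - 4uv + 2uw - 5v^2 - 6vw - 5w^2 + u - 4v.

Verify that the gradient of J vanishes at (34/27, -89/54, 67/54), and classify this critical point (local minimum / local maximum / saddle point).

∇J = (-8u - 4v + 2w + 1, -4u - 10v - 6w - 4, 2u - 6v - 10w); substituting (34/27, -89/54, 67/54) gives ∇J = (0, 0, 0), so (34/27, -89/54, 67/54) is indeed a critical point.
The Hessian is constant: H = [[-8, -4, 2], [-4, -10, -6], [2, -6, -10]].
Leading principal minors: Δ₁ = -8, Δ₂ = 64, Δ₃ = -216.
The minors alternate sign starting negative (−, +, −), so H is negative definite: a local maximum.

local maximum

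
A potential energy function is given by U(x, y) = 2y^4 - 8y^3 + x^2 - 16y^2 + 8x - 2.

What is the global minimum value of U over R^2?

U(x,y) separates as P(x) + Q(y) − 2, so its minimum is min P + min Q − 2.
P'(x) = 2x + 8 vanishes at x ∈ {-4}; Q'(y) = 8y(y - 4)(y + 1) vanishes at y ∈ {-1, 0, 4}.
Local minima of P (where P''>0): P(-4)=-16. Local minima of Q: Q(-1)=-6, Q(4)=-256.
So the global minimum of U is P(-4) + Q(4) − 2 = -16 − 256 − 2 = -274, attained at (-4, 4).

-274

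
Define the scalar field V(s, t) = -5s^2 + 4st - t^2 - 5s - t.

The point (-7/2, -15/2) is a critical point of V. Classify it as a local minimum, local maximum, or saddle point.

local maximum

The Hessian of V is constant: H = [[-10, 4], [4, -2]].
det(H) = (-10)·(-2) − 4² = 4.
det(H) > 0 and tr(H) = -12 < 0, so H is negative definite and the point is a local maximum.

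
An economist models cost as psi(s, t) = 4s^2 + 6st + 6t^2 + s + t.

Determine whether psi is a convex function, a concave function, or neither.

convex

psi is quadratic, so its Hessian is the constant matrix H = [[8, 6], [6, 12]].
det(H) = 60, tr(H) = 20.
det(H) > 0 and tr(H) > 0, so H is positive definite everywhere: convex.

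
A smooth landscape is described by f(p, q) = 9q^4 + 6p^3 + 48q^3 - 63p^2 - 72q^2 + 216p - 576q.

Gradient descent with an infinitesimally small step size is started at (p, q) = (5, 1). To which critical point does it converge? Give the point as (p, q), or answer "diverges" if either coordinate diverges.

f is separable, so gradient descent decouples: p follows -∂f/∂p, q follows -∂f/∂q.
∂f/∂p = 18(p - 4)(p - 3); at p=5 this is 36, so p decreases.
∂f/∂q = 36(q - 2)(q + 2)(q + 4); at q=1 this is -540, so q increases.
p converges to its nearest critical value 4 (a local min of the p-part); q converges to 2. The iterate converges to (4, 2).

(4, 2)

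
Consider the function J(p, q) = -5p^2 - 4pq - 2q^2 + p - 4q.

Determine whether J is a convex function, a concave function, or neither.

concave

J is quadratic, so its Hessian is the constant matrix H = [[-10, -4], [-4, -4]].
det(H) = 24, tr(H) = -14.
det(H) > 0 and tr(H) < 0, so H is negative definite everywhere: concave.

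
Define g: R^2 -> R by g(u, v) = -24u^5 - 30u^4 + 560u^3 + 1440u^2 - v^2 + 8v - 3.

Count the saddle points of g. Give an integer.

2

g separates as a function of u plus a function of v, so ∇g=0 decouples.
∂g/∂u = -120u(u - 4)(u + 2)(u + 3) = 0 at u ∈ {-3, -2, 0, 4}; ∂g/∂v = -2(v - 4) = 0 at v ∈ {4}.
The Hessian is diagonal: diag(g_uu, g_vv). Second derivatives: g_uu(-3)=2520, g_uu(-2)=-1440, g_uu(0)=2880, g_uu(4)=-20160; g_vv(4)=-2.
Saddle points occur where the two diagonal entries have opposite signs: (-3, 4), (0, 4). Count: 2.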